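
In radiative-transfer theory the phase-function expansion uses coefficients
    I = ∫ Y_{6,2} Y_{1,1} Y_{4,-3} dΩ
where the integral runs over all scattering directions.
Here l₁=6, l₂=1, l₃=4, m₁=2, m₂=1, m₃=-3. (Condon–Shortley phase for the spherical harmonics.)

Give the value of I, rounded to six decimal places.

0.000000

triangle: need 5≤l₃≤7, have 4; I=0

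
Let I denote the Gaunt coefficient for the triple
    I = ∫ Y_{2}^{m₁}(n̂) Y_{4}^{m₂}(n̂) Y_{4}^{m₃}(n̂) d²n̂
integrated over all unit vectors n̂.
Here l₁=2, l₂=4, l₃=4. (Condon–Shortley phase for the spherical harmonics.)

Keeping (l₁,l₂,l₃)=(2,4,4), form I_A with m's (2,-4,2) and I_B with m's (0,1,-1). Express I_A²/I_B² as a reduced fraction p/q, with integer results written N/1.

Shared (l₁,l₂,l₃)=(2,4,4): N and (l;000)² cancel in I_A²/I_B².
A: Δ = 2!·2!·6!/11! = 1/13860; Racah Σ t=0..0: t=0:+1/2880 = 1/2880; ⇒ 3j(2 4 4; 2 -4 2)² = 2/165, sgn +1
B: Δ = 2!·2!·6!/11! = 1/13860; Racah Σ t=0..2: t=0:+1/480 t=1:−1/48 t=2:+1/144 = -17/1440; ⇒ 3j(2 4 4; 0 1 -1)² = 289/13860, sgn +1
I_A²/I_B² = (2/165)/(289/13860) = 168/289

168/289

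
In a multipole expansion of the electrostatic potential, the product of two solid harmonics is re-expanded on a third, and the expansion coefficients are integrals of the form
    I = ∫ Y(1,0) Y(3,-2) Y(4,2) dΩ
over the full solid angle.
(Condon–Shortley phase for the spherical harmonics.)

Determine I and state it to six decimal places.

0.213244

Rules hold: Σm=0, L=8 even, 2≤4≤4.
N = 3·7·9 = 189
Δ = 0!·2!·6!/9! = 1/252
Racah Σ t=0..0: t=0:+1/36 = 1/36
⇒ 3j(1 3 4; 0 0 0)² = 4/63, sgn +1
Racah Σ t=0..0: t=0:+1/120 = 1/120
⇒ 3j(1 3 4; 0 -2 2)² = 1/21, sgn +1
4πI² = N·(3j₀)²·(3jₘ)² = 4/7
I = +1·√(0.571429/4π) = 0.21324362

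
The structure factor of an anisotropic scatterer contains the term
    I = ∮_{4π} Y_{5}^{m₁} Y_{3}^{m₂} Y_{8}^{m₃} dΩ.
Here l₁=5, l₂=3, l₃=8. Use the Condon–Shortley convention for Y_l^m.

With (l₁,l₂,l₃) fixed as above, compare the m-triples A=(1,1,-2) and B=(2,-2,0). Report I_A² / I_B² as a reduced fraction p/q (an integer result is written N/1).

225/32

Same 5,3,8: normalisation and zero-m 3j drop out of the ratio.
A: Δ: 0! 10! 6! / 17! → 1/136136; sum: t=0:+1/829440 = 1/829440; 3j²(5 3 8; 1 1 -2) = Δ·Π!·Σ² = 225/9724  (sign +1)
B: Δ: 0! 10! 6! / 17! → 1/136136; sum: t=0:+1/3628800 = 1/3628800; 3j²(5 3 8; 2 -2 0) = Δ·Π!·Σ² = 8/2431  (sign +1)
I_A²/I_B² = (225/9724)/(8/2431) = 225/32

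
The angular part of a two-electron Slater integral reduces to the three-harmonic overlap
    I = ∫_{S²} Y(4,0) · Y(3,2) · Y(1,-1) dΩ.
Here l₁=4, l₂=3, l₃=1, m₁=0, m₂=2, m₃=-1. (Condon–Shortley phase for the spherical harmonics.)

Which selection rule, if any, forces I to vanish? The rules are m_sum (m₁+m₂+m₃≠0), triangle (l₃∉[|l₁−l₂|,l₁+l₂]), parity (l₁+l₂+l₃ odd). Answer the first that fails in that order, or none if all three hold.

m_sum

Σmᵢ = 1  ✗
l₃∈[|l₁−l₂|,l₁+l₂]=[1,7], have l₃=1
Σlᵢ = 8 ⇒ even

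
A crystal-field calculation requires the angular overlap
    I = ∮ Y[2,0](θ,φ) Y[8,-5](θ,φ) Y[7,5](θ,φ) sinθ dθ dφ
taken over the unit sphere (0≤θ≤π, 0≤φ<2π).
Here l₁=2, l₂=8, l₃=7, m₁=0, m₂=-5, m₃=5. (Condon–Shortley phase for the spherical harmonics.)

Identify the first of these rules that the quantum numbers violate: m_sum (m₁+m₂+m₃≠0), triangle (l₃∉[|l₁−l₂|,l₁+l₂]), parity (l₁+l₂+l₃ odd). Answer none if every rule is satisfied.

parity

azimuthal sum: 0 − 5 + 5 = 0  ✓
6 ≤ 7 ≤ 10 (triangle on l)  ✓
L = 2 + 8 + 7 = 17 (odd)  ✗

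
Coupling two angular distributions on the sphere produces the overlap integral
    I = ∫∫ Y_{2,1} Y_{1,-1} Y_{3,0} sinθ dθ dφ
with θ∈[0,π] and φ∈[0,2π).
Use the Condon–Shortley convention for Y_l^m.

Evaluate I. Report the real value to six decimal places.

Checks pass: Σm=0; 6 even; l₃=3∈[1,3].
(2·2+1)(2·1+1)(2·3+1) = 105
Δ: 0! 4! 2! / 7! → 1/105
sum: t=0:+1/4 = 1/4
3j²(2 1 3; 0 0 0) = Δ·Π!·Σ² = 3/35  (sign -1)
sum: t=0:+1/12 = 1/12
3j²(2 1 3; 1 -1 0) = Δ·Π!·Σ² = 1/35  (sign -1)
combine: 4πI² = 105·3/35·1/35 = 9/35
take √, sign +1: I = 0.14304817

0.143048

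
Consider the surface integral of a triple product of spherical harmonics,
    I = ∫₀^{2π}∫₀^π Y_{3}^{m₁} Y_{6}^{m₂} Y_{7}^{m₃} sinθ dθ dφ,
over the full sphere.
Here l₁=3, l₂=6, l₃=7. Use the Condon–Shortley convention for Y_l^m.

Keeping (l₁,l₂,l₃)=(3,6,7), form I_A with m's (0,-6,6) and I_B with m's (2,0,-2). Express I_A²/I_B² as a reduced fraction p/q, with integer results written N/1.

1573/280

Shared (l₁,l₂,l₃)=(3,6,7): N and (l;000)² cancel in I_A²/I_B².
A: Δ = 2!·4!·10!/17! = 1/2042040; Racah Σ t=0..0: t=0:+1/43545600 = 1/43545600; ⇒ 3j(3 6 7; 0 -6 6)² = 33/1190, sgn -1
B: Δ = 2!·4!·10!/17! = 1/2042040; Racah Σ t=0..1: t=0:+1/207360 t=1:−1/345600 = 1/518400; ⇒ 3j(3 6 7; 2 0 -2)² = 12/2431, sgn -1
I_A²/I_B² = (33/1190)/(12/2431) = 1573/280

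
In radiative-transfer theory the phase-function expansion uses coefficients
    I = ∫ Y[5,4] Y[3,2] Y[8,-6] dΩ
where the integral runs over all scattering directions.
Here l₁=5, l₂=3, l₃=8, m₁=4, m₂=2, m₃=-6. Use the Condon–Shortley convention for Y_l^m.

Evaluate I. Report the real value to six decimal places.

Rules hold: Σm=0, L=16 even, 2≤8≤8.
N = 11·7·17 = 1309
Δ = 0!·10!·6!/17! = 1/136136
Racah Σ t=0..0: t=0:+1/518400 = 1/518400
⇒ 3j(5 3 8; 0 0 0)² = 56/2431, sgn +1
Racah Σ t=0..0: t=0:+1/43545600 = 1/43545600
⇒ 3j(5 3 8; 4 2 -6)² = 1/34, sgn +1
4πI² = N·(3j₀)²·(3jₘ)² = 196/221
I = +1·√(0.886878/4π) = 0.26566049

0.265660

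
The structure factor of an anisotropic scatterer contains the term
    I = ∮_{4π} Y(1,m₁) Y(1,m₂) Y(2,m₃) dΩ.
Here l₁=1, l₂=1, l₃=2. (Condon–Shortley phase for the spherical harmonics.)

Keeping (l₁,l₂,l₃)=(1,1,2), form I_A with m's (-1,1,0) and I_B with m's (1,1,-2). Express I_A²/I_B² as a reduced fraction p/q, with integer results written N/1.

1/6

Same 1,1,2: normalisation and zero-m 3j drop out of the ratio.
A: Δ: 0! 2! 2! / 5! → 1/30; sum: t=0:+1/4 = 1/4; 3j²(1 1 2; -1 1 0) = Δ·Π!·Σ² = 1/30  (sign +1)
B: Δ: 0! 2! 2! / 5! → 1/30; sum: t=0:+1/4 = 1/4; 3j²(1 1 2; 1 1 -2) = Δ·Π!·Σ² = 1/5  (sign +1)
I_A²/I_B² = (1/30)/(1/5) = 1/6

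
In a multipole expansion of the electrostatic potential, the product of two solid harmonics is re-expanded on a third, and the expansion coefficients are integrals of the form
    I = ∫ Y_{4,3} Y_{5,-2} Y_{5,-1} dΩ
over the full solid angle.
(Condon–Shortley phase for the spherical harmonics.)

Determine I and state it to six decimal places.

-0.048522

Checks pass: Σm=0; 14 even; l₃=5∈[1,9].
(2·4+1)(2·5+1)(2·5+1) = 1089
Δ: 4! 4! 6! / 15! → 1/3153150
sum: t=0:+1/69120 t=1:−1/1728 t=2:+1/576 t=3:−1/1728 t=4:+1/69120 = 7/11520
3j²(4 5 5; 0 0 0) = Δ·Π!·Σ² = 2/143  (sign -1)
sum: t=0:+1/5184 t=1:−1/6912 = 1/20736
3j²(4 5 5; 3 -2 -1) = Δ·Π!·Σ² = 5/2574  (sign +1)
combine: 4πI² = 1089·2/143·5/2574 = 5/169
take √, sign -1: I = -0.04852178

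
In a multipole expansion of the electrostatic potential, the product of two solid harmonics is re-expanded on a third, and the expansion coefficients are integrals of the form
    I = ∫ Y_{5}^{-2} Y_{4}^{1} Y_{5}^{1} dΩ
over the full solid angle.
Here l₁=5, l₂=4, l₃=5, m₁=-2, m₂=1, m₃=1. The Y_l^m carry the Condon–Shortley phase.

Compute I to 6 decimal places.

0.128377

Checks pass: Σm=0; 14 even; l₃=5∈[1,9].
(2·5+1)(2·4+1)(2·5+1) = 1089
Δ: 4! 6! 4! / 15! → 1/3153150
sum: t=0:+1/69120 t=1:−1/1728 t=2:+1/576 t=3:−1/1728 t=4:+1/69120 = 7/11520
3j²(5 4 5; 0 0 0) = Δ·Π!·Σ² = 2/143  (sign -1)
sum: t=1:−1/103680 t=2:+1/2880 t=3:−1/1152 t=4:+1/5184 = -7/20736
3j²(5 4 5; -2 1 1) = Δ·Π!·Σ² = 35/2574  (sign -1)
combine: 4πI² = 1089·2/143·35/2574 = 35/169
take √, sign +1: I = 0.12837656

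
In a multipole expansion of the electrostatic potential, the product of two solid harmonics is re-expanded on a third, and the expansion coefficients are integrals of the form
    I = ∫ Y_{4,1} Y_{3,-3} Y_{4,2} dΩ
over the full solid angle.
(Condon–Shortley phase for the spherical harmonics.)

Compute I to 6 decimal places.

l₁+l₂+l₃=11 is odd: 3j(l;000)=0 ⇒ I=0

0.000000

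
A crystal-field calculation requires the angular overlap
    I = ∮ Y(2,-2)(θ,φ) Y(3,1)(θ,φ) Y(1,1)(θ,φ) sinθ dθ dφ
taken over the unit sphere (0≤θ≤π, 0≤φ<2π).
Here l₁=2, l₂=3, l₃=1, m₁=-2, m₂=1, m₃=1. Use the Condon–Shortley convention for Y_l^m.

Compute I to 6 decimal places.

Checks pass: Σm=0; 6 even; l₃=1∈[1,5].
(2·2+1)(2·3+1)(2·1+1) = 105
Δ: 4! 0! 2! / 7! → 1/105
sum: t=2:+1/4 = 1/4
3j²(2 3 1; 0 0 0) = Δ·Π!·Σ² = 3/35  (sign -1)
sum: t=4:+1/48 = 1/48
3j²(2 3 1; -2 1 1) = Δ·Π!·Σ² = 1/105  (sign +1)
combine: 4πI² = 105·3/35·1/105 = 3/35
take √, sign -1: I = -0.08258890

-0.082589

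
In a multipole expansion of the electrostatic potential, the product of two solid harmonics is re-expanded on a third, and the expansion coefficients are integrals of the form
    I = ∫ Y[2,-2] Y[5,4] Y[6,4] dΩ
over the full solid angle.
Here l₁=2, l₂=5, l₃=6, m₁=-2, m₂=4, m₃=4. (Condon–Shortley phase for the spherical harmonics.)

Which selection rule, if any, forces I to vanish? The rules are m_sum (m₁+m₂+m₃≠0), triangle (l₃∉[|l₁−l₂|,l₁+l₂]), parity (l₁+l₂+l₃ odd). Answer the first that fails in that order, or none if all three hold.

m_sum

azimuthal sum: -2 + 4 + 4 = 6  ✗
3 ≤ 6 ≤ 7 (triangle on l)
L = 2 + 5 + 6 = 13 (odd)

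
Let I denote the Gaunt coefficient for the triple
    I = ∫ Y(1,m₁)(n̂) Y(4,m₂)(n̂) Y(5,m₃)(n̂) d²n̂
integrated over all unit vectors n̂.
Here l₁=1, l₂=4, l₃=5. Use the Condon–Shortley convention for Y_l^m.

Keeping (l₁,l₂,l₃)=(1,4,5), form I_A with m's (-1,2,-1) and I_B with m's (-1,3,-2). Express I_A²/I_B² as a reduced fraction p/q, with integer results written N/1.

Shared (l₁,l₂,l₃)=(1,4,5): N and (l;000)² cancel in I_A²/I_B².
A: Δ = 0!·2!·8!/11! = 1/495; Racah Σ t=0..0: t=0:+1/2880 = 1/2880; ⇒ 3j(1 4 5; -1 2 -1)² = 2/165, sgn +1
B: Δ = 0!·2!·8!/11! = 1/495; Racah Σ t=0..0: t=0:+1/10080 = 1/10080; ⇒ 3j(1 4 5; -1 3 -2)² = 1/165, sgn -1
I_A²/I_B² = (2/165)/(1/165) = 2/1

2/1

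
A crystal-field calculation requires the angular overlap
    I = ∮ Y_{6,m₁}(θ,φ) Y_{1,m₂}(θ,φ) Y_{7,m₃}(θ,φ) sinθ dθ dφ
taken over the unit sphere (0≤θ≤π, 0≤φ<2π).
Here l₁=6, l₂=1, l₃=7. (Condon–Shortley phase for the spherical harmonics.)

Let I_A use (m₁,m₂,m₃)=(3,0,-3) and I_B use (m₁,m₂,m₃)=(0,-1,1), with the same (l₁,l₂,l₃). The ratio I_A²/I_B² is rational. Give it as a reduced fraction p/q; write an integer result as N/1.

10/7

Same 6,1,7: normalisation and zero-m 3j drop out of the ratio.
A: Δ: 0! 12! 2! / 15! → 1/1365; sum: t=0:+1/2177280 = 1/2177280; 3j²(6 1 7; 3 0 -3) = Δ·Π!·Σ² = 8/273  (sign +1)
B: Δ: 0! 12! 2! / 15! → 1/1365; sum: t=0:+1/1036800 = 1/1036800; 3j²(6 1 7; 0 -1 1) = Δ·Π!·Σ² = 4/195  (sign +1)
I_A²/I_B² = (8/273)/(4/195) = 10/7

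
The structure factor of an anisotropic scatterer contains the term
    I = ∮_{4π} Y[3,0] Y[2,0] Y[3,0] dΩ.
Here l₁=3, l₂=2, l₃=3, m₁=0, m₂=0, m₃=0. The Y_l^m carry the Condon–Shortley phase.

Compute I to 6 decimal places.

0.168209

Checks pass: Σm=0; 8 even; l₃=3∈[1,5].
(2·3+1)(2·2+1)(2·3+1) = 245
Δ: 2! 4! 2! / 9! → 1/3780
sum: t=0:+1/24 t=1:−1/4 t=2:+1/24 = -1/6
3j²(3 2 3; 0 0 0) = Δ·Π!·Σ² = 4/105  (sign +1)
(m-triple is (0,0,0) — same symbol as above.)
combine: 4πI² = 245·4/105·4/105 = 16/45
take √, sign +1: I = 0.16820883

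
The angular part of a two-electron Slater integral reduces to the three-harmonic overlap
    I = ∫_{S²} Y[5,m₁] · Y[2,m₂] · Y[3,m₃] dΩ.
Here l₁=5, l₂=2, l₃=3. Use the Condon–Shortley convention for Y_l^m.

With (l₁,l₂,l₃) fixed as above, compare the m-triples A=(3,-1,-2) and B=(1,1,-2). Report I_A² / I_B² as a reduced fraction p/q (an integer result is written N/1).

l's match ⇒ only the (l;m) 3-j factors differ between A and B.
A: triangle coeff Δ(5,2,3) = 1/2310; Σ_t [1,1]: t=1:−1/720 = -1/720; (3j)²=8/165 [(5 2 3; 3 -1 -2)], sign=+1
B: triangle coeff Δ(5,2,3) = 1/2310; Σ_t [3,3]: t=3:−1/720 = -1/720; (3j)²=4/385 [(5 2 3; 1 1 -2)], sign=+1
I_A²/I_B² = (8/165)/(4/385) = 14/3

14/3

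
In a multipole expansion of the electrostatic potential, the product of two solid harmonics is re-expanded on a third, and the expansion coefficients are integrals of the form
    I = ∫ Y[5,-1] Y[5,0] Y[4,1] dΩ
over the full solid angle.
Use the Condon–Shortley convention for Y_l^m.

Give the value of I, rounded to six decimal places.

-0.053153

Checks pass: Σm=0; 14 even; l₃=4∈[0,10].
(2·5+1)(2·5+1)(2·4+1) = 1089
Δ: 6! 4! 4! / 15! → 1/3153150
sum: t=1:−1/69120 t=2:+1/1728 t=3:−1/576 t=4:+1/1728 t=5:−1/69120 = -7/11520
3j²(5 5 4; 0 0 0) = Δ·Π!·Σ² = 2/143  (sign -1)
sum: t=2:+1/6912 t=3:−1/864 t=4:+1/1152 t=5:−1/17280 = -7/34560
3j²(5 5 4; -1 0 1) = Δ·Π!·Σ² = 1/429  (sign +1)
combine: 4πI² = 1089·2/143·1/429 = 6/169
take √, sign -1: I = -0.05315295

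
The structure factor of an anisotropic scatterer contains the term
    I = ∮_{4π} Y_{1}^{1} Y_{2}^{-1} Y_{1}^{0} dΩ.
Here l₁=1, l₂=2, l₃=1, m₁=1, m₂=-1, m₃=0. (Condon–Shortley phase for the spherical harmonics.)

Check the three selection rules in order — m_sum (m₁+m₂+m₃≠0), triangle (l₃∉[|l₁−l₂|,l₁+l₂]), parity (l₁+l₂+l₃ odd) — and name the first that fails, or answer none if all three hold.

Σmᵢ = 0  ✓
l₃∈[|l₁−l₂|,l₁+l₂]=[1,3], have l₃=1  ✓
Σlᵢ = 4 ⇒ even  ✓

none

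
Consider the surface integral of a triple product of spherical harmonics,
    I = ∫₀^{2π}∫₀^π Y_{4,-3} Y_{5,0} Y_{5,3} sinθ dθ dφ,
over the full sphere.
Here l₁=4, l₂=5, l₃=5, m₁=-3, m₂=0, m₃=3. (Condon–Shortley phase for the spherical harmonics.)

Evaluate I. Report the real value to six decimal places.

Rules hold: Σm=0, L=14 even, 1≤5≤9.
N = 9·11·11 = 1089
Δ = 4!·4!·6!/15! = 1/3153150
Racah Σ t=0..4: t=0:+1/69120 t=1:−1/1728 t=2:+1/576 t=3:−1/1728 t=4:+1/69120 = 7/11520
⇒ 3j(4 5 5; 0 0 0)² = 2/143, sgn -1
Racah Σ t=3..4: t=3:−1/6912 t=4:+1/17280 = -1/11520
⇒ 3j(4 5 5; -3 0 3)² = 2/143, sgn -1
4πI² = N·(3j₀)²·(3jₘ)² = 36/169
I = +1·√(0.213018/4π) = 0.13019760

0.130198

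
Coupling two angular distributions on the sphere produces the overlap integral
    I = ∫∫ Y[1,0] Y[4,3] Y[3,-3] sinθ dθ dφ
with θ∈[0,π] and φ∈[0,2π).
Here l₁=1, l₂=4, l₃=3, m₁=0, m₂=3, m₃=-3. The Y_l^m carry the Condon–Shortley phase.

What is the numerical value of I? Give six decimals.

-0.162868

Checks pass: Σm=0; 8 even; l₃=3∈[3,5].
(2·1+1)(2·4+1)(2·3+1) = 189
Δ: 2! 0! 6! / 9! → 1/252
sum: t=1:−1/36 = -1/36
3j²(1 4 3; 0 0 0) = Δ·Π!·Σ² = 4/63  (sign +1)
sum: t=1:−1/720 = -1/720
3j²(1 4 3; 0 3 -3) = Δ·Π!·Σ² = 1/36  (sign -1)
combine: 4πI² = 189·4/63·1/36 = 1/3
take √, sign -1: I = -0.16286750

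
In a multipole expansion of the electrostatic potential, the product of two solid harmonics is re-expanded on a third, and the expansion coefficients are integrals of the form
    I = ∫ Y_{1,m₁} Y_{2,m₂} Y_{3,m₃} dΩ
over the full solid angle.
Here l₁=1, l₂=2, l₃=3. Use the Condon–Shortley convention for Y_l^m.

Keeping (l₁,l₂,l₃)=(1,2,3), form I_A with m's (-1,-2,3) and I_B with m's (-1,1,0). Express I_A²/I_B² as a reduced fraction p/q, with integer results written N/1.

Same 1,2,3: normalisation and zero-m 3j drop out of the ratio.
A: Δ: 0! 2! 4! / 7! → 1/105; sum: t=0:+1/48 = 1/48; 3j²(1 2 3; -1 -2 3) = Δ·Π!·Σ² = 1/7  (sign +1)
B: Δ: 0! 2! 4! / 7! → 1/105; sum: t=0:+1/12 = 1/12; 3j²(1 2 3; -1 1 0) = Δ·Π!·Σ² = 1/35  (sign -1)
I_A²/I_B² = (1/7)/(1/35) = 5/1

5/1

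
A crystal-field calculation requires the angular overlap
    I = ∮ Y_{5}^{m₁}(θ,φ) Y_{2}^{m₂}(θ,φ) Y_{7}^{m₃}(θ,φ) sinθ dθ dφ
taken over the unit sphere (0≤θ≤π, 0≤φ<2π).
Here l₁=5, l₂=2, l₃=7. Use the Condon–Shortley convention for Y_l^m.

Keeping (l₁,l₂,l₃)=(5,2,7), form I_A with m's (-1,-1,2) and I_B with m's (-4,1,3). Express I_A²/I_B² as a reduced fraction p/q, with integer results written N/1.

21/2

Same 5,2,7: normalisation and zero-m 3j drop out of the ratio.
A: Δ: 0! 10! 4! / 15! → 1/15015; sum: t=0:+1/103680 = 1/103680; 3j²(5 2 7; -1 -1 2) = Δ·Π!·Σ² = 4/143  (sign -1)
B: Δ: 0! 10! 4! / 15! → 1/15015; sum: t=0:+1/2177280 = 1/2177280; 3j²(5 2 7; -4 1 3) = Δ·Π!·Σ² = 8/3003  (sign +1)
I_A²/I_B² = (4/143)/(8/3003) = 21/2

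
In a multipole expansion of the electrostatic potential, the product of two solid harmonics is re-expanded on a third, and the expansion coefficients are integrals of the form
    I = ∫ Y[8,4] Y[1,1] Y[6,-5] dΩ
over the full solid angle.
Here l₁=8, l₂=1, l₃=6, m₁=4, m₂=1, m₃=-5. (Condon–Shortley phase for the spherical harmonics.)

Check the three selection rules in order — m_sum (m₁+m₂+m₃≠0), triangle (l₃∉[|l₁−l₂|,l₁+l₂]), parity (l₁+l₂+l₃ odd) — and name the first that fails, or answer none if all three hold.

triangle

Σmᵢ = 0  ✓
l₃∈[|l₁−l₂|,l₁+l₂]=[7,9], have l₃=6  ✗
Σlᵢ = 15 ⇒ odd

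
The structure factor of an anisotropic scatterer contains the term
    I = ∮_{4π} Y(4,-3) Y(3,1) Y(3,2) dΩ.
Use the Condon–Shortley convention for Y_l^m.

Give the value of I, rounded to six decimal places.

-0.095955

Checks pass: Σm=0; 10 even; l₃=3∈[1,7].
(2·4+1)(2·3+1)(2·3+1) = 441
Δ: 4! 4! 2! / 11! → 1/34650
sum: t=1:−1/72 t=2:+1/16 t=3:−1/72 = 5/144
3j²(4 3 3; 0 0 0) = Δ·Π!·Σ² = 2/77  (sign -1)
sum: t=3:−1/144 t=4:+1/288 = -1/288
3j²(4 3 3; -3 1 2) = Δ·Π!·Σ² = 1/99  (sign +1)
combine: 4πI² = 441·2/77·1/99 = 14/121
take √, sign -1: I = -0.09595473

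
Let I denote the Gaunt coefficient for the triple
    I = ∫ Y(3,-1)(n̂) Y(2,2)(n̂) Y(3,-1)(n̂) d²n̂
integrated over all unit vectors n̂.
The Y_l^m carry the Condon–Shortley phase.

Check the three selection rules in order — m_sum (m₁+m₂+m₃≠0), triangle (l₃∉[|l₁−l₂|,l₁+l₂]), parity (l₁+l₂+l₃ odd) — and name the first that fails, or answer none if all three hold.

none

Σmᵢ = 0  ✓
l₃∈[|l₁−l₂|,l₁+l₂]=[1,5], have l₃=3  ✓
Σlᵢ = 8 ⇒ even  ✓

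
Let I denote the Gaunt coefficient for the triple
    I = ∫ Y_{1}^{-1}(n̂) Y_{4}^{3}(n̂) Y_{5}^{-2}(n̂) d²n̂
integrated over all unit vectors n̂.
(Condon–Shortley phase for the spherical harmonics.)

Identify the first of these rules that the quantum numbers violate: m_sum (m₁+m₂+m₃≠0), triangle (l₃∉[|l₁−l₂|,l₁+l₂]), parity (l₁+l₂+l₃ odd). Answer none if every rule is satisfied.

azimuthal sum: -1 + 3 − 2 = 0  ✓
3 ≤ 5 ≤ 5 (triangle on l)  ✓
L = 1 + 4 + 5 = 10 (even)  ✓

none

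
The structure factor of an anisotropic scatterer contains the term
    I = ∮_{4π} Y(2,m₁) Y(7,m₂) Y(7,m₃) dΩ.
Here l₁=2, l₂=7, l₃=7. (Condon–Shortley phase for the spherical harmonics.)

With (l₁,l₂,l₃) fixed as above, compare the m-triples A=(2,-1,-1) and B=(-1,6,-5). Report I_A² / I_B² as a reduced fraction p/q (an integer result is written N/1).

1568/1573

Shared (l₁,l₂,l₃)=(2,7,7): N and (l;000)² cancel in I_A²/I_B².
A: Δ = 2!·2!·12!/17! = 1/185640; Racah Σ t=0..0: t=0:+1/2073600 = 1/2073600; ⇒ 3j(2 7 7; 2 -1 -1)² = 28/1105, sgn +1
B: Δ = 2!·2!·12!/17! = 1/185640; Racah Σ t=1..2: t=1:−1/958003200 t=2:+1/79833600 = 1/87091200; ⇒ 3j(2 7 7; -1 6 -5)² = 121/4760, sgn +1
I_A²/I_B² = (28/1105)/(121/4760) = 1568/1573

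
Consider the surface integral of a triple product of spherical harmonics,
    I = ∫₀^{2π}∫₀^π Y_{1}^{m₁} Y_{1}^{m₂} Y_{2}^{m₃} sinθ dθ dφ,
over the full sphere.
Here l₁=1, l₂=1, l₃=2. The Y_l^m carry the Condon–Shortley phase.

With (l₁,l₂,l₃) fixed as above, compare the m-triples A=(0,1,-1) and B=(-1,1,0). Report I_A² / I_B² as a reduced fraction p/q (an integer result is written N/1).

l's match ⇒ only the (l;m) 3-j factors differ between A and B.
A: triangle coeff Δ(1,1,2) = 1/30; Σ_t [0,0]: t=0:+1/2 = 1/2; (3j)²=1/10 [(1 1 2; 0 1 -1)], sign=-1
B: triangle coeff Δ(1,1,2) = 1/30; Σ_t [0,0]: t=0:+1/4 = 1/4; (3j)²=1/30 [(1 1 2; -1 1 0)], sign=+1
I_A²/I_B² = (1/10)/(1/30) = 3/1

3/1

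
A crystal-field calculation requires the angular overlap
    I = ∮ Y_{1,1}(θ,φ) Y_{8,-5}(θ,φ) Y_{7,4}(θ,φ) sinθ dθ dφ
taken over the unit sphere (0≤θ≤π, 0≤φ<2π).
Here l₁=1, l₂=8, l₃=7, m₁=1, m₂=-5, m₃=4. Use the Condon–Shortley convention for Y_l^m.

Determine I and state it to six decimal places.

Checks pass: Σm=0; 16 even; l₃=7∈[7,9].
(2·1+1)(2·8+1)(2·7+1) = 765
Δ: 2! 0! 14! / 17! → 1/2040
sum: t=1:−1/25401600 = -1/25401600
3j²(1 8 7; 0 0 0) = Δ·Π!·Σ² = 8/255  (sign +1)
sum: t=0:+1/479001600 = 1/479001600
3j²(1 8 7; 1 -5 4) = Δ·Π!·Σ² = 13/340  (sign -1)
combine: 4πI² = 765·8/255·13/340 = 78/85
take √, sign -1: I = -0.27022959

-0.270230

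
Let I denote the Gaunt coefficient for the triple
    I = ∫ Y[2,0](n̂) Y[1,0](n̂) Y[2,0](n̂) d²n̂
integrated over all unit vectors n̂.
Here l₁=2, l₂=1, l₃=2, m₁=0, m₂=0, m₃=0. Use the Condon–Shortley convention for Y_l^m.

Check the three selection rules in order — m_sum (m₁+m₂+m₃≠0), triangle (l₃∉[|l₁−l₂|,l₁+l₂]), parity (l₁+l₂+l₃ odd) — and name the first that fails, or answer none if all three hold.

azimuthal sum: 0 + 0 + 0 = 0  ✓
1 ≤ 2 ≤ 3 (triangle on l)  ✓
L = 2 + 1 + 2 = 5 (odd)  ✗

parity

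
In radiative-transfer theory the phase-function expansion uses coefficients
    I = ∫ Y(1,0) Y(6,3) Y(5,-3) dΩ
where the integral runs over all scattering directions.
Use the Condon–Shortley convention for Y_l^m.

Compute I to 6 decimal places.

-0.212310

Rules hold: Σm=0, L=12 even, 5≤5≤7.
N = 3·13·11 = 429
Δ = 2!·0!·10!/13! = 1/858
Racah Σ t=1..1: t=1:−1/14400 = -1/14400
⇒ 3j(1 6 5; 0 0 0)² = 6/143, sgn +1
Racah Σ t=1..1: t=1:−1/80640 = -1/80640
⇒ 3j(1 6 5; 0 3 -3)² = 9/286, sgn -1
4πI² = N·(3j₀)²·(3jₘ)² = 81/143
I = -1·√(0.566434/4π) = -0.21230956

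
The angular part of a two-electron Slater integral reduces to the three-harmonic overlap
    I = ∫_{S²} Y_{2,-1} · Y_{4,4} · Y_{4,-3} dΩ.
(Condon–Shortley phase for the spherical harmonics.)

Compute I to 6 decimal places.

0.198645

Checks pass: Σm=0; 10 even; l₃=4∈[2,6].
(2·2+1)(2·4+1)(2·4+1) = 405
Δ: 2! 2! 6! / 11! → 1/13860
sum: t=0:+1/192 t=1:−1/36 t=2:+1/192 = -5/288
3j²(2 4 4; 0 0 0) = Δ·Π!·Σ² = 20/693  (sign -1)
sum: t=2:+1/1440 = 1/1440
3j²(2 4 4; -1 4 -3) = Δ·Π!·Σ² = 7/165  (sign -1)
combine: 4πI² = 405·20/693·7/165 = 60/121
take √, sign +1: I = 0.19864517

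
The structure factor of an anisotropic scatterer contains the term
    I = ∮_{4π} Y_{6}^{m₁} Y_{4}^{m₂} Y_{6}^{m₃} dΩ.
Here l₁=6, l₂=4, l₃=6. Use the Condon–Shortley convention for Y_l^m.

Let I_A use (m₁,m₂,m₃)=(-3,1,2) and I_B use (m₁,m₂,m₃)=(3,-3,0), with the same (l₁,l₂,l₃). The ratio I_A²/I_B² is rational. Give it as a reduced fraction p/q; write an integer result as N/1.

l's match ⇒ only the (l;m) 3-j factors differ between A and B.
A: triangle coeff Δ(6,4,6) = 1/15315300; Σ_t [1,4]: t=1:−1/5806080 t=2:+1/120960 t=3:−1/34560 t=4:+1/103680 = -13/1161216; (3j)²=65/5236 [(6 4 6; -3 1 2)], sign=-1
B: triangle coeff Δ(6,4,6) = 1/15315300; Σ_t [0,1]: t=0:+1/103680 t=1:−1/207360 = 1/207360; (3j)²=21/2431 [(6 4 6; 3 -3 0)], sign=+1
I_A²/I_B² = (65/5236)/(21/2431) = 845/588

845/588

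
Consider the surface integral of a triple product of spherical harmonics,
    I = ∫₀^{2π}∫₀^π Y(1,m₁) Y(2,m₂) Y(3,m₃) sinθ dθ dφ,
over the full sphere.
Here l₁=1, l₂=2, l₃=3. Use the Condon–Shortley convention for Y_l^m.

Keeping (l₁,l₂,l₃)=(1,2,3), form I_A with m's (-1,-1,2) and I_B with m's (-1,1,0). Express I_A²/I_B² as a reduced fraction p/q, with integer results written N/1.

10/3

Shared (l₁,l₂,l₃)=(1,2,3): N and (l;000)² cancel in I_A²/I_B².
A: Δ = 0!·2!·4!/7! = 1/105; Racah Σ t=0..0: t=0:+1/12 = 1/12; ⇒ 3j(1 2 3; -1 -1 2)² = 2/21, sgn -1
B: Δ = 0!·2!·4!/7! = 1/105; Racah Σ t=0..0: t=0:+1/12 = 1/12; ⇒ 3j(1 2 3; -1 1 0)² = 1/35, sgn -1
I_A²/I_B² = (2/21)/(1/35) = 10/3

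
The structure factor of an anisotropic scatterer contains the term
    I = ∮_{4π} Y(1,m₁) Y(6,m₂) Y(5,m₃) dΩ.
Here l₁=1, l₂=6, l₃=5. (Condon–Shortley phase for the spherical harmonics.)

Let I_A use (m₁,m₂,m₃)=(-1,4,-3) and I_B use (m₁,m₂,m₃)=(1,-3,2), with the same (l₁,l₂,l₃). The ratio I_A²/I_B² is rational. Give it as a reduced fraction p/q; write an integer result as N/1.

5/4

Same 1,6,5: normalisation and zero-m 3j drop out of the ratio.
A: Δ: 2! 0! 10! / 13! → 1/858; sum: t=2:+1/161280 = 1/161280; 3j²(1 6 5; -1 4 -3) = Δ·Π!·Σ² = 15/286  (sign +1)
B: Δ: 2! 0! 10! / 13! → 1/858; sum: t=0:+1/60480 = 1/60480; 3j²(1 6 5; 1 -3 2) = Δ·Π!·Σ² = 6/143  (sign -1)
I_A²/I_B² = (15/286)/(6/143) = 5/4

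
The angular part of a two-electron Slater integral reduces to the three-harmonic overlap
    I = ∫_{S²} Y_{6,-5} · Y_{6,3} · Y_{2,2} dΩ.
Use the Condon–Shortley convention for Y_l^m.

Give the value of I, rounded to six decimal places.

0.120286

m-sum 0 ✓  L=14 even ✓  0≤2≤12 ✓
Π(2lᵢ+1) = 13×13×5 = 845
triangle coeff Δ(6,6,2) = 1/90090
Σ_t [4,6]: t=4:+1/69120 t=5:−1/14400 t=6:+1/69120 = -7/172800
(3j)²=14/715 [(6 6 2; 0 0 0)], sign=-1
Σ_t [9,9]: t=9:−1/1451520 = -1/1451520
(3j)²=1/91 [(6 6 2; -5 3 2)], sign=-1
⇒ 4πI² = 2/11
I = (+1)√(2/11/(4π)) = 0.12028562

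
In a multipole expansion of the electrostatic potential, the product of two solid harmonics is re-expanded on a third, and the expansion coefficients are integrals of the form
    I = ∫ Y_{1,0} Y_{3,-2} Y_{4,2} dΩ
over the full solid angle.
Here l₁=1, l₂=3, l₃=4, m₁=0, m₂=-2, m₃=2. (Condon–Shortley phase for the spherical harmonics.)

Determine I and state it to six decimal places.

Rules hold: Σm=0, L=8 even, 2≤4≤4.
N = 3·7·9 = 189
Δ = 0!·2!·6!/9! = 1/252
Racah Σ t=0..0: t=0:+1/36 = 1/36
⇒ 3j(1 3 4; 0 0 0)² = 4/63, sgn +1
Racah Σ t=0..0: t=0:+1/120 = 1/120
⇒ 3j(1 3 4; 0 -2 2)² = 1/21, sgn +1
4πI² = N·(3j₀)²·(3jₘ)² = 4/7
I = +1·√(0.571429/4π) = 0.21324362

0.213244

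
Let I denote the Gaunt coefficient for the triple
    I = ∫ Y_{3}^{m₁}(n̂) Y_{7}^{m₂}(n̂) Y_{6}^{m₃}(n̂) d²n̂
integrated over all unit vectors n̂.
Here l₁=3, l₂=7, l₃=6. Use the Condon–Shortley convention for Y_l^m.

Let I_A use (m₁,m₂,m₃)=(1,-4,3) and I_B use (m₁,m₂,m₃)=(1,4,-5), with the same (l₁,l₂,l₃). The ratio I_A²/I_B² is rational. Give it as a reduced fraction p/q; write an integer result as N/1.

Same 3,7,6: normalisation and zero-m 3j drop out of the ratio.
A: Δ: 4! 2! 10! / 17! → 1/2042040; sum: t=0:+1/1451520 t=1:−1/483840 t=2:+1/2903040 = -1/967680; 3j²(3 7 6; 1 -4 3) = Δ·Π!·Σ² = 81/6188  (sign +1)
B: Δ: 4! 2! 10! / 17! → 1/2042040; sum: t=1:−1/21772800 t=2:+1/2903040 = 13/43545600; 3j²(3 7 6; 1 4 -5) = Δ·Π!·Σ² = 143/7140  (sign -1)
I_A²/I_B² = (81/6188)/(143/7140) = 1215/1859

1215/1859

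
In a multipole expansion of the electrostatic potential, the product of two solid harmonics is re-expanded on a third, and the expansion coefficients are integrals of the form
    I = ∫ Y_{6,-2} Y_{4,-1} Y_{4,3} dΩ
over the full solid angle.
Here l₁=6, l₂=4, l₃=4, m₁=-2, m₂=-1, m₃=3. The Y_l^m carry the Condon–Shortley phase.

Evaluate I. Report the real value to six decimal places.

-0.165283

Checks pass: Σm=0; 14 even; l₃=4∈[2,10].
(2·6+1)(2·4+1)(2·4+1) = 1053
Δ: 6! 6! 2! / 15! → 1/1261260
sum: t=2:+1/4608 t=3:−1/1296 t=4:+1/4608 = -7/20736
3j²(6 4 4; 0 0 0) = Δ·Π!·Σ² = 20/1287  (sign -1)
sum: t=2:+1/34560 t=3:−1/8640 = -1/11520
3j²(6 4 4; -2 -1 3) = Δ·Π!·Σ² = 3/143  (sign +1)
combine: 4πI² = 1053·20/1287·3/143 = 540/1573
take √, sign -1: I = -0.16528277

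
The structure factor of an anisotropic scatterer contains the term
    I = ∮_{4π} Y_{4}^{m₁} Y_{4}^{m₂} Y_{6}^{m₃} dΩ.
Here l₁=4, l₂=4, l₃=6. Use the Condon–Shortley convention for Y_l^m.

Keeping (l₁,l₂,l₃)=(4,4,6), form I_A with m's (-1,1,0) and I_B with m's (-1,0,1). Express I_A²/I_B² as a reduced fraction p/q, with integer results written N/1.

Same 4,4,6: normalisation and zero-m 3j drop out of the ratio.
A: Δ: 2! 6! 6! / 15! → 1/1261260; sum: t=0:+1/28800 t=1:−1/2304 t=2:+1/2592 = -7/518400; 3j²(4 4 6; -1 1 0) = Δ·Π!·Σ² = 1/25740  (sign -1)
B: Δ: 2! 6! 6! / 15! → 1/1261260; sum: t=0:+1/11520 t=1:−1/1728 t=2:+1/3456 = -7/34560; 3j²(4 4 6; -1 0 1) = Δ·Π!·Σ² = 7/858  (sign +1)
I_A²/I_B² = (1/25740)/(7/858) = 1/210

1/210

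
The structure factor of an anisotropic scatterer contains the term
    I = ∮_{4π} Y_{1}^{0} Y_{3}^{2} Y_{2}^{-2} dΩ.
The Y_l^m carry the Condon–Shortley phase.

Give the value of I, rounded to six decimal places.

0.184674

Rules hold: Σm=0, L=6 even, 2≤2≤4.
N = 3·7·5 = 105
Δ = 2!·0!·4!/7! = 1/105
Racah Σ t=1..1: t=1:−1/4 = -1/4
⇒ 3j(1 3 2; 0 0 0)² = 3/35, sgn -1
Racah Σ t=1..1: t=1:−1/24 = -1/24
⇒ 3j(1 3 2; 0 2 -2)² = 1/21, sgn -1
4πI² = N·(3j₀)²·(3jₘ)² = 3/7
I = +1·√(0.428571/4π) = 0.18467439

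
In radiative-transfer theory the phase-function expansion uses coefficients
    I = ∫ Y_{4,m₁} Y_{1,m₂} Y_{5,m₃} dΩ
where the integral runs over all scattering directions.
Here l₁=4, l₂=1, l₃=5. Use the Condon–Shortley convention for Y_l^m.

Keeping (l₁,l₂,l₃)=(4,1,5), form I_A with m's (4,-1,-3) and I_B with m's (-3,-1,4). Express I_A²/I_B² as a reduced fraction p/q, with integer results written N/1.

Shared (l₁,l₂,l₃)=(4,1,5): N and (l;000)² cancel in I_A²/I_B².
A: Δ = 0!·8!·2!/11! = 1/495; Racah Σ t=0..0: t=0:+1/80640 = 1/80640; ⇒ 3j(4 1 5; 4 -1 -3)² = 1/495, sgn +1
B: Δ = 0!·8!·2!/11! = 1/495; Racah Σ t=0..0: t=0:+1/10080 = 1/10080; ⇒ 3j(4 1 5; -3 -1 4)² = 4/55, sgn -1
I_A²/I_B² = (1/495)/(4/55) = 1/36

1/36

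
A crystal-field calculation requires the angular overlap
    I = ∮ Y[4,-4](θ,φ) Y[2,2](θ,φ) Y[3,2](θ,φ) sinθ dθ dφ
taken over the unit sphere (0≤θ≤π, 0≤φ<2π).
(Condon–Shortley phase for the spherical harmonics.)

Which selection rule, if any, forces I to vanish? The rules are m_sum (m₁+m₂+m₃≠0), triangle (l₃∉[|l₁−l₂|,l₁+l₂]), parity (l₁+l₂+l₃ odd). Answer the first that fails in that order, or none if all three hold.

m₁+m₂+m₃ = -4 + 2 + 2 = 0  ✓
triangle: |4−2|=2 ≤ l₃=3 ≤ 4+2=6  ✓
parity: l₁+l₂+l₃ = 9 is odd  ✗

parity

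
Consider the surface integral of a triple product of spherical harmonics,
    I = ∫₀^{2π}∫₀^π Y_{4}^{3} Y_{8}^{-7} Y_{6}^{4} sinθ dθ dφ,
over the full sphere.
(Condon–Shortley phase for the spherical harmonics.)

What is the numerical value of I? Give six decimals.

Checks pass: Σm=0; 18 even; l₃=6∈[4,12].
(2·4+1)(2·8+1)(2·6+1) = 1989
Δ: 6! 2! 10! / 19! → 1/23279256
sum: t=2:+1/1658880 t=3:−1/518400 t=4:+1/1658880 = -1/1382400
3j²(4 8 6; 0 0 0) = Δ·Π!·Σ² = 504/46189  (sign -1)
sum: t=0:+1/261273600 t=1:−1/870912000 = 1/373248000
3j²(4 8 6; 3 -7 4) = Δ·Π!·Σ² = 343/23256  (sign +1)
combine: 4πI² = 1989·504/46189·343/23256 = 21609/67507
take √, sign -1: I = -0.15960188

-0.159602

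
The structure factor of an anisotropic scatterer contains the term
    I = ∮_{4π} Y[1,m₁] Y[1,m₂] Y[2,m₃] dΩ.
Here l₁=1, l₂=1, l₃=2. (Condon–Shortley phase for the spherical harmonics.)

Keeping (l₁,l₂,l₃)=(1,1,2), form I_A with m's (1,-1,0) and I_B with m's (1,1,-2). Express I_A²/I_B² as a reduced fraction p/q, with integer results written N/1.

1/6

Same 1,1,2: normalisation and zero-m 3j drop out of the ratio.
A: Δ: 0! 2! 2! / 5! → 1/30; sum: t=0:+1/4 = 1/4; 3j²(1 1 2; 1 -1 0) = Δ·Π!·Σ² = 1/30  (sign +1)
B: Δ: 0! 2! 2! / 5! → 1/30; sum: t=0:+1/4 = 1/4; 3j²(1 1 2; 1 1 -2) = Δ·Π!·Σ² = 1/5  (sign +1)
I_A²/I_B² = (1/30)/(1/5) = 1/6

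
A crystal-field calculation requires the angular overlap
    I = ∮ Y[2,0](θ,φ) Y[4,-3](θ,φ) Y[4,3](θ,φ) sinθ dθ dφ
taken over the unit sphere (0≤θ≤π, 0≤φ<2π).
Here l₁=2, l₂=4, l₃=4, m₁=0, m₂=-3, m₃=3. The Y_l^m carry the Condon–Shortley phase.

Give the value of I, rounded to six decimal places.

m-sum 0 ✓  L=10 even ✓  2≤4≤6 ✓
Π(2lᵢ+1) = 5×9×9 = 405
triangle coeff Δ(2,4,4) = 1/13860
Σ_t [0,2]: t=0:+1/192 t=1:−1/36 t=2:+1/192 = -5/288
(3j)²=20/693 [(2 4 4; 0 0 0)], sign=-1
Σ_t [0,1]: t=0:+1/480 t=1:−1/720 = 1/1440
(3j)²=7/1980 [(2 4 4; 0 -3 3)], sign=-1
⇒ 4πI² = 5/121
I = (+1)√(5/121/(4π)) = 0.05734392

0.057344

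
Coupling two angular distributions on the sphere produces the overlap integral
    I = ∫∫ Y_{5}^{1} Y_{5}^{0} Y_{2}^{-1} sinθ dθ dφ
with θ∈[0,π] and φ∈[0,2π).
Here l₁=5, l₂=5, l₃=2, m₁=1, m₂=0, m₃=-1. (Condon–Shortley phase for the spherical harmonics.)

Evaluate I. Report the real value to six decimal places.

m-sum 0 ✓  L=12 even ✓  0≤2≤10 ✓
Π(2lᵢ+1) = 11×11×5 = 605
triangle coeff Δ(5,5,2) = 1/38610
Σ_t [3,5]: t=3:−1/2880 t=4:+1/576 t=5:−1/2880 = 1/960
(3j)²=10/429 [(5 5 2; 0 0 0)], sign=+1
Σ_t [3,4]: t=3:−1/1440 t=4:+1/1152 = 1/5760
(3j)²=1/858 [(5 5 2; 1 0 -1)], sign=-1
⇒ 4πI² = 25/1521
I = (-1)√(25/1521/(4π)) = -0.03616600

-0.036166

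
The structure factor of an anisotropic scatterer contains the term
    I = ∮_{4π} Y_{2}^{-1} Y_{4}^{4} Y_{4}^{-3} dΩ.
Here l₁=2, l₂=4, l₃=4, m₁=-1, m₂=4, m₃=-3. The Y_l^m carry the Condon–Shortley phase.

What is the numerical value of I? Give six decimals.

m-sum 0 ✓  L=10 even ✓  2≤4≤6 ✓
Π(2lᵢ+1) = 5×9×9 = 405
triangle coeff Δ(2,4,4) = 1/13860
Σ_t [0,2]: t=0:+1/192 t=1:−1/36 t=2:+1/192 = -5/288
(3j)²=20/693 [(2 4 4; 0 0 0)], sign=-1
Σ_t [2,2]: t=2:+1/1440 = 1/1440
(3j)²=7/165 [(2 4 4; -1 4 -3)], sign=-1
⇒ 4πI² = 60/121
I = (+1)√(60/121/(4π)) = 0.19864517

0.198645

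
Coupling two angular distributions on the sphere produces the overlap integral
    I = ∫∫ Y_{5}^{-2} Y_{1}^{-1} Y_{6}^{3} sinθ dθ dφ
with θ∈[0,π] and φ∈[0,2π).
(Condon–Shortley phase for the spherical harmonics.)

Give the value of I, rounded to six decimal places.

m-sum 0 ✓  L=12 even ✓  4≤6≤6 ✓
Π(2lᵢ+1) = 11×3×13 = 429
triangle coeff Δ(5,1,6) = 1/858
Σ_t [0,0]: t=0:+1/14400 = 1/14400
(3j)²=6/143 [(5 1 6; 0 0 0)], sign=+1
Σ_t [0,0]: t=0:+1/60480 = 1/60480
(3j)²=6/143 [(5 1 6; -2 -1 3)], sign=-1
⇒ 4πI² = 108/143
I = (-1)√(108/143/(4π)) = -0.24515397

-0.245154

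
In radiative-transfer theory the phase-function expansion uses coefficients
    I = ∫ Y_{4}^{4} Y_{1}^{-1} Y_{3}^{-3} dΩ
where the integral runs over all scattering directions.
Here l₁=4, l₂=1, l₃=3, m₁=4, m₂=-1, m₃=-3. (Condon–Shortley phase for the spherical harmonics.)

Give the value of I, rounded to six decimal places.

0.325735

Rules hold: Σm=0, L=8 even, 3≤3≤5.
N = 9·3·7 = 189
Δ = 2!·6!·0!/9! = 1/252
Racah Σ t=1..1: t=1:−1/36 = -1/36
⇒ 3j(4 1 3; 0 0 0)² = 4/63, sgn +1
Racah Σ t=0..0: t=0:+1/1440 = 1/1440
⇒ 3j(4 1 3; 4 -1 -3)² = 1/9, sgn +1
4πI² = N·(3j₀)²·(3jₘ)² = 4/3
I = +1·√(1.33333/4π) = 0.32573501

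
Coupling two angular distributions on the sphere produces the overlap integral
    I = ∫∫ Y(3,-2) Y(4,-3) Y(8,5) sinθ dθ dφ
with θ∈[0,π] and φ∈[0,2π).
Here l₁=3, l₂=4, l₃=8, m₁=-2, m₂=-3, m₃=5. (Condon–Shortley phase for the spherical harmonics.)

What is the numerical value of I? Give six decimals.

|3−4|≤8≤3+4 violated ⇒ I = 0

0.000000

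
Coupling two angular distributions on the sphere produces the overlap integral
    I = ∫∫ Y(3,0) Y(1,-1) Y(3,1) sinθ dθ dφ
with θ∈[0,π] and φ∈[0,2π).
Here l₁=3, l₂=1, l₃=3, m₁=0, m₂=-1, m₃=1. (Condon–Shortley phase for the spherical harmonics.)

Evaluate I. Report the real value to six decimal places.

L=7 odd ⇒ parity kills the (l;000) factor ⇒ I = 0

0.000000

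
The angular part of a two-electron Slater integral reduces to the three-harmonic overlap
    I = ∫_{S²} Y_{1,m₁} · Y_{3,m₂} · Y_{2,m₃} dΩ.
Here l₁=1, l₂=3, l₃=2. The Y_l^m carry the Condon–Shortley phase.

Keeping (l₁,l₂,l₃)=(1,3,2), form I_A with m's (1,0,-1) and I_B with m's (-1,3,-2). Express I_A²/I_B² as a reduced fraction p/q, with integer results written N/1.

1/5

l's match ⇒ only the (l;m) 3-j factors differ between A and B.
A: triangle coeff Δ(1,3,2) = 1/105; Σ_t [0,0]: t=0:+1/12 = 1/12; (3j)²=1/35 [(1 3 2; 1 0 -1)], sign=-1
B: triangle coeff Δ(1,3,2) = 1/105; Σ_t [2,2]: t=2:+1/48 = 1/48; (3j)²=1/7 [(1 3 2; -1 3 -2)], sign=+1
I_A²/I_B² = (1/35)/(1/7) = 1/5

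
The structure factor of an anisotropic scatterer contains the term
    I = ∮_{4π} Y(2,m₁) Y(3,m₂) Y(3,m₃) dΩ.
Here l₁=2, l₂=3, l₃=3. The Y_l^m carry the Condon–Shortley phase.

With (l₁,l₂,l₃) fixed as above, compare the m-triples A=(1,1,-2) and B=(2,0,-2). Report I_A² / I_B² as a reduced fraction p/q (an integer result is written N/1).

Shared (l₁,l₂,l₃)=(2,3,3): N and (l;000)² cancel in I_A²/I_B².
A: Δ = 2!·2!·4!/9! = 1/3780; Racah Σ t=0..1: t=0:+1/48 t=1:−1/12 = -1/16; ⇒ 3j(2 3 3; 1 1 -2)² = 1/28, sgn +1
B: Δ = 2!·2!·4!/9! = 1/3780; Racah Σ t=0..0: t=0:+1/24 = 1/24; ⇒ 3j(2 3 3; 2 0 -2)² = 1/21, sgn -1
I_A²/I_B² = (1/28)/(1/21) = 3/4

3/4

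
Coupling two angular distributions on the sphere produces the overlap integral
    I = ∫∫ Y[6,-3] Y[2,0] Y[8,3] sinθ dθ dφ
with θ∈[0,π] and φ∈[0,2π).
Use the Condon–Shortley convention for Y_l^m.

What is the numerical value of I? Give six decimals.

-0.199019

m-sum 0 ✓  L=16 even ✓  4≤8≤8 ✓
Π(2lᵢ+1) = 13×5×17 = 1105
triangle coeff Δ(6,2,8) = 1/30940
Σ_t [0,0]: t=0:+1/2073600 = 1/2073600
(3j)²=28/1105 [(6 2 8; 0 0 0)], sign=+1
Σ_t [0,0]: t=0:+1/8709120 = 1/8709120
(3j)²=55/3094 [(6 2 8; -3 0 3)], sign=-1
⇒ 4πI² = 110/221
I = (-1)√(110/221/(4π)) = -0.19901934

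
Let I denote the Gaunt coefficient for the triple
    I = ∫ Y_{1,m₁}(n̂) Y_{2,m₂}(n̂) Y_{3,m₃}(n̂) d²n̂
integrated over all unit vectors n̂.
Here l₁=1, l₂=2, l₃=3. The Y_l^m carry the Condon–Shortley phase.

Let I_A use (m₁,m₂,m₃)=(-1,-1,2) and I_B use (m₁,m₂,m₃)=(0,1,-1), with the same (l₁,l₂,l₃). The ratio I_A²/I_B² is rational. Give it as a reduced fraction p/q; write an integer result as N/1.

5/4

Shared (l₁,l₂,l₃)=(1,2,3): N and (l;000)² cancel in I_A²/I_B².
A: Δ = 0!·2!·4!/7! = 1/105; Racah Σ t=0..0: t=0:+1/12 = 1/12; ⇒ 3j(1 2 3; -1 -1 2)² = 2/21, sgn -1
B: Δ = 0!·2!·4!/7! = 1/105; Racah Σ t=0..0: t=0:+1/6 = 1/6; ⇒ 3j(1 2 3; 0 1 -1)² = 8/105, sgn +1
I_A²/I_B² = (2/21)/(8/105) = 5/4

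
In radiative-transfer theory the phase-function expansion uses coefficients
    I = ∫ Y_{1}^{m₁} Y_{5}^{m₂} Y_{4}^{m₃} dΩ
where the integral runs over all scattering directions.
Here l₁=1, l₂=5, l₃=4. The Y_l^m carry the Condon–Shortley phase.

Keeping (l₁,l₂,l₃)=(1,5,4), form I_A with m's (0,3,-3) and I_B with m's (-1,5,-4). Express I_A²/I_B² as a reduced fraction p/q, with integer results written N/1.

l's match ⇒ only the (l;m) 3-j factors differ between A and B.
A: triangle coeff Δ(1,5,4) = 1/495; Σ_t [1,1]: t=1:−1/5040 = -1/5040; (3j)²=16/495 [(1 5 4; 0 3 -3)], sign=+1
B: triangle coeff Δ(1,5,4) = 1/495; Σ_t [2,2]: t=2:+1/80640 = 1/80640; (3j)²=1/11 [(1 5 4; -1 5 -4)], sign=+1
I_A²/I_B² = (16/495)/(1/11) = 16/45

16/45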